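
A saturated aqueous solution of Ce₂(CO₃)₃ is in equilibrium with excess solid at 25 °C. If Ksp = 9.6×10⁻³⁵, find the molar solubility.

6.2×10⁻⁸ M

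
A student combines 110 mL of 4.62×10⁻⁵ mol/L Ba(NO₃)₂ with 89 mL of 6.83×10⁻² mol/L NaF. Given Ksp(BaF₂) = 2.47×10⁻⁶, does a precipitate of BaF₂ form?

No

After mixing, V = 110 mL + 89 mL = 199 mL.
[Ba²⁺] = (4.62×10⁻⁵)(110)/199 = 2.55×10⁻⁵ mol/L
[F⁻] = (6.83×10⁻²)(89)/199 = 3.05×10⁻² mol/L
Q = [Ba²⁺][F⁻]^2 = 2.38×10⁻⁸
Q < Ksp (2.38×10⁻⁸ vs 2.47×10⁻⁶); the solution remains unsaturated and no precipitate forms.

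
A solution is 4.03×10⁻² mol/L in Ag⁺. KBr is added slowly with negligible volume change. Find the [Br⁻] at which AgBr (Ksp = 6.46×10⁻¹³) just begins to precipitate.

1.60×10⁻¹¹ M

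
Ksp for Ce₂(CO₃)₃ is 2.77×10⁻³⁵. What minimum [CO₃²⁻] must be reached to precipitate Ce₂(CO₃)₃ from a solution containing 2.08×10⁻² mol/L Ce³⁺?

4.00×10⁻¹¹ M

Precipitation begins when Q = Ksp.
Ce₂(CO₃)₃(s) ⇌ 2 Ce³⁺(aq) + 3 CO₃²⁻(aq)
Ksp = [Ce³⁺]^2[CO₃²⁻]^3 = [CO₃²⁻]^3(2.08×10⁻²)^2
[CO₃²⁻]^3 = 2.77×10⁻³⁵ / (2.08×10⁻²)^2 = 6.40×10⁻³²
[CO₃²⁻] = 4.00×10⁻¹¹ mol/L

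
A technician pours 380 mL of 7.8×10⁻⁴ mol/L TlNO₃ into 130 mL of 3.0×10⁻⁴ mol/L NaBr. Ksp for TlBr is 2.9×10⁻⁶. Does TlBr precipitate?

No

The combined volume is 510 mL.
[Tl⁺] = (7.8×10⁻⁴)(380)/510 = 5.8×10⁻⁴ mol/L
[Br⁻] = (3.0×10⁻⁴)(130)/510 = 7.6×10⁻⁵ mol/L
Q = [Tl⁺][Br⁻] = 4.4×10⁻⁸
Since Q (4.4×10⁻⁸) is less than Ksp (2.9×10⁻⁶), no TlBr precipitates.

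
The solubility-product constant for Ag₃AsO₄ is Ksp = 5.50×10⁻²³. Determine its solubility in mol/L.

Ag₃AsO₄(s) ⇌ 3 Ag⁺(aq) + AsO₄³⁻(aq)
With molar solubility s: [Ag⁺] = 3s, [AsO₄³⁻] = s.
Ksp = [Ag⁺]^3[AsO₄³⁻] = (3s)^3 · s = 27s^4
27s^4 = 5.50×10⁻²³  ⇒  s^4 = 2.04×10⁻²⁴
Taking the 4th root, s = 1.19×10⁻⁶ mol L⁻¹.

1.19×10⁻⁶ M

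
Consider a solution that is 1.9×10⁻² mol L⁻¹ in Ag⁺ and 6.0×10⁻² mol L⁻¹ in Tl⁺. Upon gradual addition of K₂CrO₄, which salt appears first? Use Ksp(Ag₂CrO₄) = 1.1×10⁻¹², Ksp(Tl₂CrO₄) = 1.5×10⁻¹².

Tl₂CrO₄

Precipitation of each salt begins when its ion product equals Ksp.
For Ag₂CrO₄: [CrO₄²⁻] = (Ksp/[Ag⁺]^2) = 3.0×10⁻⁹ mol L⁻¹
For Tl₂CrO₄: [CrO₄²⁻] = (Ksp/[Tl⁺]^2) = 4.2×10⁻¹⁰ mol L⁻¹
The smaller threshold [CrO₄²⁻] is reached first, so Tl₂CrO₄ precipitates first.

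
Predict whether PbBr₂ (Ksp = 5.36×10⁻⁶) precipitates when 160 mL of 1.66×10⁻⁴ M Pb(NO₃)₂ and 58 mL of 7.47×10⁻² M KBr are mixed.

No

Total volume after mixing = 160 + 58 = 218 mL.
[Pb²⁺] = (1.66×10⁻⁴)(160)/218 = 1.22×10⁻⁴ M
[Br⁻] = (7.47×10⁻²)(58)/218 = 1.99×10⁻² M
Q = [Pb²⁺][Br⁻]^2 = 4.81×10⁻⁸
Q = 4.81×10⁻⁸ < Ksp = 5.36×10⁻⁶, so the solution is unsaturated and no precipitate forms.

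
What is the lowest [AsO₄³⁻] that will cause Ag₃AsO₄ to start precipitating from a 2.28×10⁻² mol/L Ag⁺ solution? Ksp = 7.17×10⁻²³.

Each salt precipitates once Q = Ksp for that salt.
Ag₃AsO₄(s) ⇌ 3 Ag⁺(aq) + AsO₄³⁻(aq)
Ksp = [Ag⁺]^3[AsO₄³⁻] = [AsO₄³⁻](2.28×10⁻²)^3
[AsO₄³⁻] = 7.17×10⁻²³ / (2.28×10⁻²)^3 = 6.05×10⁻¹⁸
[AsO₄³⁻] = 6.05×10⁻¹⁸ mol/L

6.05×10⁻¹⁸ M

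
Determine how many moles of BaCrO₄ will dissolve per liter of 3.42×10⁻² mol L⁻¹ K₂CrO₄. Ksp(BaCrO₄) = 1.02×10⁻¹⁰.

2.98×10⁻⁹ M

BaCrO₄(s) ⇌ Ba²⁺(aq) + CrO₄²⁻(aq)
The solution already contains CrO₄²⁻ at 3.42×10⁻² mol L⁻¹. Let s be the molar solubility of BaCrO₄.
[CrO₄²⁻] ≈ 3.42×10⁻² mol L⁻¹ (common ion dominates); [Ba²⁺] = s.
Ksp = [Ba²⁺][CrO₄²⁻] = s(3.42×10⁻²)
s = 1.02×10⁻¹⁰ / (3.42×10⁻²) = 2.98×10⁻⁹
s = 2.98×10⁻⁹ mol L⁻¹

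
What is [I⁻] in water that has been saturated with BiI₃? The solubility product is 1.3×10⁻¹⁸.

4.4×10⁻⁵ M

BiI₃(s) ⇌ Bi³⁺(aq) + 3 I⁻(aq)
If s mol/L of BiI₃ dissolves, [Bi³⁺] = s and [I⁻] = 3s.
Ksp = [Bi³⁺][I⁻]^3 = s · (3s)^3 = 27s^4 = 1.3×10⁻¹⁸
s = 1.5×10⁻⁵ M
[I⁻] = 3s = 4.4×10⁻⁵ M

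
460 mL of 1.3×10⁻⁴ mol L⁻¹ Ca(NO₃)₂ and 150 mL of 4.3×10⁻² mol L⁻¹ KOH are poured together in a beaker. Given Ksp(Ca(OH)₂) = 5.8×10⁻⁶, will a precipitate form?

No

After mixing, V = 460 mL + 150 mL = 610 mL.
[Ca²⁺] = (1.3×10⁻⁴)(460)/610 = 9.8×10⁻⁵ mol L⁻¹
[OH⁻] = (4.3×10⁻²)(150)/610 = 1.1×10⁻² mol L⁻¹
Q = [Ca²⁺][OH⁻]^2 = 1.1×10⁻⁸
Q = 1.1×10⁻⁸ < Ksp = 5.8×10⁻⁶, so the solution is unsaturated and no precipitate forms.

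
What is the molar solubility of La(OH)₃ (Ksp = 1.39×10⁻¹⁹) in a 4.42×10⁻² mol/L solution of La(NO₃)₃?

La(OH)₃(s) ⇌ La³⁺(aq) + 3 OH⁻(aq)
The solution already contains La³⁺ at 4.42×10⁻² mol/L. Let s be the molar solubility of La(OH)₃.
[La³⁺] ≈ 4.42×10⁻² mol/L (common ion dominates); [OH⁻] = 3s.
Ksp = [La³⁺][OH⁻]^3 = (4.42×10⁻²)(3s)^3
(3s)^3 = 1.39×10⁻¹⁹ / (4.42×10⁻²) = 3.14×10⁻¹⁸
s = 4.88×10⁻⁷ mol/L

4.88×10⁻⁷ M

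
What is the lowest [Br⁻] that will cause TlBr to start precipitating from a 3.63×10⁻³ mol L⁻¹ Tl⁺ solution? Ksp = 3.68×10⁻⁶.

Precipitation of each salt begins when its ion product equals Ksp.
TlBr(s) ⇌ Tl⁺(aq) + Br⁻(aq)
Ksp = [Tl⁺][Br⁻] = [Br⁻](3.63×10⁻³)
[Br⁻] = 3.68×10⁻⁶ / (3.63×10⁻³) = 1.01×10⁻³
[Br⁻] = 1.01×10⁻³ mol L⁻¹

1.01×10⁻³ M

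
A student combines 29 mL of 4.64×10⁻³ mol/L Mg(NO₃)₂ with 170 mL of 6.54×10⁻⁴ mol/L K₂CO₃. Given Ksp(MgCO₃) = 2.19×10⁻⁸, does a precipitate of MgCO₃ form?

After mixing, V = 29 mL + 170 mL = 199 mL.
[Mg²⁺] = (4.64×10⁻³)(29)/199 = 6.76×10⁻⁴ mol/L
[CO₃²⁻] = (6.54×10⁻⁴)(170)/199 = 5.59×10⁻⁴ mol/L
Q = [Mg²⁺][CO₃²⁻] = 3.78×10⁻⁷
Q = 3.78×10⁻⁷ > Ksp = 2.19×10⁻⁸, so the solution is supersaturated and MgCO₃ precipitates.

Yes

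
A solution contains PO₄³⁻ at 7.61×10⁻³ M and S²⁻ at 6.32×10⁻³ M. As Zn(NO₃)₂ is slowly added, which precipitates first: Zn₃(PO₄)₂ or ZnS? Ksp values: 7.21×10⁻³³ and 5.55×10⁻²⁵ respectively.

Each salt precipitates once Q = Ksp for that salt.
For Zn₃(PO₄)₂: [Zn²⁺] = (Ksp/[PO₄³⁻]^2)^(1/3) = 4.99×10⁻¹⁰ M
For ZnS: [Zn²⁺] = (Ksp/[S²⁻]) = 8.78×10⁻²³ M
Since ZnS needs less Zn²⁺ to reach saturation, it precipitates first.

ZnS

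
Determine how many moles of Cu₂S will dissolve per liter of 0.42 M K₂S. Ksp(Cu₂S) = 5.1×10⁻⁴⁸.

1.7×10⁻²⁴ M

Cu₂S(s) ⇌ 2 Cu⁺(aq) + S²⁻(aq)
The solution already contains S²⁻ at 0.42 M. Let s be the molar solubility of Cu₂S.
[S²⁻] ≈ 0.42 M (common ion dominates); [Cu⁺] = 2s.
Ksp = [Cu⁺]^2[S²⁻] = (2s)^2(0.42)
(2s)^2 = 5.1×10⁻⁴⁸ / (0.42) = 1.2×10⁻⁴⁷
s = 1.7×10⁻²⁴ M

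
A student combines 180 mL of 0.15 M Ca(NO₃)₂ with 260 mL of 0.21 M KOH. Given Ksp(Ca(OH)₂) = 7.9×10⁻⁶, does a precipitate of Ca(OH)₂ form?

Yes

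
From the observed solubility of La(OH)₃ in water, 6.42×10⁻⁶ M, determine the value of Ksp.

Ksp = 4.59×10⁻²⁰

La(OH)₃(s) ⇌ La³⁺(aq) + 3 OH⁻(aq)
If s mol/L of La(OH)₃ dissolves, [La³⁺] = s and [OH⁻] = 3s.
Ksp = [La³⁺][OH⁻]^3 = s · (3s)^3 = 27s^4
Ksp = 27 × (6.42×10⁻⁶)^4 = 4.59×10⁻²⁰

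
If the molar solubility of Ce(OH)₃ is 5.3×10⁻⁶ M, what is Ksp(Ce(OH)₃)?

Ksp = 2.1×10⁻²⁰

Ce(OH)₃(s) ⇌ Ce³⁺(aq) + 3 OH⁻(aq)
If s mol/L of Ce(OH)₃ dissolves, [Ce³⁺] = s and [OH⁻] = 3s.
Ksp = [Ce³⁺][OH⁻]^3 = s · (3s)^3 = 27s^4
Ksp = 27 × (5.3×10⁻⁶)^4 = 2.1×10⁻²⁰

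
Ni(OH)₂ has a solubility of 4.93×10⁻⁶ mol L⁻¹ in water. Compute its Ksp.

Ksp = 4.79×10⁻¹⁶

Ni(OH)₂(s) ⇌ Ni²⁺(aq) + 2 OH⁻(aq)
With molar solubility s: [Ni²⁺] = s, [OH⁻] = 2s.
Ksp = [Ni²⁺][OH⁻]^2 = s · (2s)^2 = 4s^3
Ksp = 4 × (4.93×10⁻⁶)^3 = 4.79×10⁻¹⁶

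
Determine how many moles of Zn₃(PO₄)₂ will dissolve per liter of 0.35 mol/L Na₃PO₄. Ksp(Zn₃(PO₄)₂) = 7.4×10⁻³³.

Zn₃(PO₄)₂(s) ⇌ 3 Zn²⁺(aq) + 2 PO₄³⁻(aq)
Let s be the solubility of Zn₃(PO₄)₂ here. The common ion gives [PO₄³⁻] ≈ 0.35 mol/L, and [Zn²⁺] = 3s.
Ksp = [Zn²⁺]^3[PO₄³⁻]^2 = (3s)^3(0.35)^2
(3s)^3 = 7.4×10⁻³³ / (0.35)^2 = 6.0×10⁻³²
s = 1.3×10⁻¹¹ mol/L

1.3×10⁻¹¹ M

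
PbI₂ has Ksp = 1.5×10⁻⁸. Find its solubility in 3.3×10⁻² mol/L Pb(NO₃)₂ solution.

3.4×10⁻⁴ M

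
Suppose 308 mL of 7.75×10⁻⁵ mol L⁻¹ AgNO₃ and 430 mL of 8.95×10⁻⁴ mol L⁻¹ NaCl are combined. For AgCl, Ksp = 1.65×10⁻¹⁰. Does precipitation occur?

Yes

The combined volume is 738 mL.
[Ag⁺] = (7.75×10⁻⁵)(308)/738 = 3.23×10⁻⁵ mol L⁻¹
[Cl⁻] = (8.95×10⁻⁴)(430)/738 = 5.21×10⁻⁴ mol L⁻¹
Q = [Ag⁺][Cl⁻] = 1.69×10⁻⁸
Since Q (1.69×10⁻⁸) exceeds Ksp (1.65×10⁻¹⁰), AgCl will precipitate.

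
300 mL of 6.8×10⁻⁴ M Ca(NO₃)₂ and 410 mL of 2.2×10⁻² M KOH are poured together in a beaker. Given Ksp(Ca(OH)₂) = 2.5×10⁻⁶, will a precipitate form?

No

Total volume after mixing = 300 + 410 = 710 mL.
[Ca²⁺] = (6.8×10⁻⁴)(300)/710 = 2.9×10⁻⁴ M
[OH⁻] = (2.2×10⁻²)(410)/710 = 1.3×10⁻² M
Q = [Ca²⁺][OH⁻]^2 = 4.6×10⁻⁸
Q = 4.6×10⁻⁸ < Ksp = 2.5×10⁻⁶, so the solution is unsaturated and no precipitate forms.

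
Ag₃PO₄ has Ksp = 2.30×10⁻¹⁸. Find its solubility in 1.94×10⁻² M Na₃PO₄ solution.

1.64×10⁻⁶ M

Ag₃PO₄(s) ⇌ 3 Ag⁺(aq) + PO₄³⁻(aq)
Let s be the solubility of Ag₃PO₄ here. The common ion gives [PO₄³⁻] ≈ 1.94×10⁻² M, and [Ag⁺] = 3s.
Ksp = [Ag⁺]^3[PO₄³⁻] = (3s)^3(1.94×10⁻²)
(3s)^3 = 2.30×10⁻¹⁸ / (1.94×10⁻²) = 1.19×10⁻¹⁶
s = 1.64×10⁻⁶ M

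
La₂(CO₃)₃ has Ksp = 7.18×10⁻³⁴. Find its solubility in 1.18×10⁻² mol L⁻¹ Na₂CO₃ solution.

1.05×10⁻¹⁴ M

La₂(CO₃)₃(s) ⇌ 2 La³⁺(aq) + 3 CO₃²⁻(aq)
With CO₃²⁻ already at 1.18×10⁻² mol L⁻¹ and s small, take [CO₃²⁻] ≈ 1.18×10⁻² mol L⁻¹ and [La³⁺] = 2s.
Ksp = [La³⁺]^2[CO₃²⁻]^3 = (2s)^2(1.18×10⁻²)^3
(2s)^2 = 7.18×10⁻³⁴ / (1.18×10⁻²)^3 = 4.37×10⁻²⁸
s = 1.05×10⁻¹⁴ mol L⁻¹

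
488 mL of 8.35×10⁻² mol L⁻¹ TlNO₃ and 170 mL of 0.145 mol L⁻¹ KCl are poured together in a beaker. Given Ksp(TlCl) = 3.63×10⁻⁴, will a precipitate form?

Yes

After mixing, V = 488 mL + 170 mL = 658 mL.
[Tl⁺] = (8.35×10⁻²)(488)/658 = 6.19×10⁻² mol L⁻¹
[Cl⁻] = (0.145)(170)/658 = 3.75×10⁻² mol L⁻¹
Q = [Tl⁺][Cl⁻] = 2.32×10⁻³
Q = 2.32×10⁻³ > Ksp = 3.63×10⁻⁴, so the solution is supersaturated and TlCl precipitates.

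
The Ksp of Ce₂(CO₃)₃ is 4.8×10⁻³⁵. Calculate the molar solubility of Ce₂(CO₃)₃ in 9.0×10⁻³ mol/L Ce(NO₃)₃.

Ce₂(CO₃)₃(s) ⇌ 2 Ce³⁺(aq) + 3 CO₃²⁻(aq)
The solution already contains Ce³⁺ at 9.0×10⁻³ mol/L. Let s be the molar solubility of Ce₂(CO₃)₃.
[Ce³⁺] ≈ 9.0×10⁻³ mol/L (common ion dominates); [CO₃²⁻] = 3s.
Ksp = [Ce³⁺]^2[CO₃²⁻]^3 = (9.0×10⁻³)^2(3s)^3
(3s)^3 = 4.8×10⁻³⁵ / (9.0×10⁻³)^2 = 5.9×10⁻³¹
s = 2.8×10⁻¹¹ mol/L

2.8×10⁻¹¹ M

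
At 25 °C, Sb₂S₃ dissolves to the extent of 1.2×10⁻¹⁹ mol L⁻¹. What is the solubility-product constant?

Sb₂S₃(s) ⇌ 2 Sb³⁺(aq) + 3 S²⁻(aq)
With molar solubility s: [Sb³⁺] = 2s, [S²⁻] = 3s.
Ksp = [Sb³⁺]^2[S²⁻]^3 = (2s)^2 · (3s)^3 = 108s^5
Ksp = 108 × (1.2×10⁻¹⁹)^5 = 2.7×10⁻⁹³

Ksp = 2.7×10⁻⁹³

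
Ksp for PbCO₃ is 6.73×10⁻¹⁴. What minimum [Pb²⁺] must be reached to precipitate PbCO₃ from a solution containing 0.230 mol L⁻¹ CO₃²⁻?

A salt starts to precipitate once the ion product Q reaches its Ksp.
PbCO₃(s) ⇌ Pb²⁺(aq) + CO₃²⁻(aq)
Ksp = [Pb²⁺][CO₃²⁻] = [Pb²⁺](0.230)
[Pb²⁺] = 6.73×10⁻¹⁴ / (0.230) = 2.93×10⁻¹³
[Pb²⁺] = 2.93×10⁻¹³ mol L⁻¹

2.93×10⁻¹³ M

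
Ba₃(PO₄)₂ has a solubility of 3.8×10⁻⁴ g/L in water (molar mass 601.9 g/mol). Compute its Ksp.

Ksp = 1.1×10⁻²⁹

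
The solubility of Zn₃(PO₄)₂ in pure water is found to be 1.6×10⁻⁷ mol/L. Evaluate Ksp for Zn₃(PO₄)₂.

Ksp = 1.1×10⁻³²

Zn₃(PO₄)₂(s) ⇌ 3 Zn²⁺(aq) + 2 PO₄³⁻(aq)
Let s be the molar solubility. Then [Zn²⁺] = 3s and [PO₄³⁻] = 2s.
Ksp = [Zn²⁺]^3[PO₄³⁻]^2 = (3s)^3 · (2s)^2 = 108s^5
Ksp = 108 × (1.6×10⁻⁷)^5 = 1.1×10⁻³²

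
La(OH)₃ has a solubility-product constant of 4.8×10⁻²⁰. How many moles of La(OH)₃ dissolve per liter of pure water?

La(OH)₃(s) ⇌ La³⁺(aq) + 3 OH⁻(aq)
Let s be the molar solubility. Then [La³⁺] = s and [OH⁻] = 3s.
Ksp = [La³⁺][OH⁻]^3 = s · (3s)^3 = 27s^4
27s^4 = 4.8×10⁻²⁰  ⇒  s^4 = 1.8×10⁻²¹
s = 6.5×10⁻⁶ M

6.5×10⁻⁶ M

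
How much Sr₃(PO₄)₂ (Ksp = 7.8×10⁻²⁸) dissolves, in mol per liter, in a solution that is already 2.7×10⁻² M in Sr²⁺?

3.1×10⁻¹² M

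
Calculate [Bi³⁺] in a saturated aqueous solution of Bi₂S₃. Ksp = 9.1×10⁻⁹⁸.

3.1×10⁻²⁰ M

Bi₂S₃(s) ⇌ 2 Bi³⁺(aq) + 3 S²⁻(aq)
If s mol/L of Bi₂S₃ dissolves, [Bi³⁺] = 2s and [S²⁻] = 3s.
Ksp = [Bi³⁺]^2[S²⁻]^3 = (2s)^2 · (3s)^3 = 108s^5 = 9.1×10⁻⁹⁸
s = 1.5×10⁻²⁰ mol/L
[Bi³⁺] = 2s = 3.1×10⁻²⁰ mol/L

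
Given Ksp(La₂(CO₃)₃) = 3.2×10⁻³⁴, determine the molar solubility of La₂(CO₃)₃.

La₂(CO₃)₃(s) ⇌ 2 La³⁺(aq) + 3 CO₃²⁻(aq)
If s mol/L of La₂(CO₃)₃ dissolves, [La³⁺] = 2s and [CO₃²⁻] = 3s.
Ksp = [La³⁺]^2[CO₃²⁻]^3 = (2s)^2 · (3s)^3 = 108s^5
108s^5 = 3.2×10⁻³⁴  ⇒  s^5 = 3.0×10⁻³⁶
s = (3.0×10⁻³⁶)^(1/5) = 7.8×10⁻⁸ mol/L

7.8×10⁻⁸ M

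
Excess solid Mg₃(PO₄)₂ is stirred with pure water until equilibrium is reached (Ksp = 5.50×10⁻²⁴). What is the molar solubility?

8.74×10⁻⁶ M

Mg₃(PO₄)₂(s) ⇌ 3 Mg²⁺(aq) + 2 PO₄³⁻(aq)
For each mole of Mg₃(PO₄)₂ that dissolves per liter, [Mg²⁺] = 3s and [PO₄³⁻] = 2s; let s denote this solubility.
Ksp = [Mg²⁺]^3[PO₄³⁻]^2 = (3s)^3 · (2s)^2 = 108s^5
108s^5 = 5.50×10⁻²⁴  ⇒  s^5 = 5.09×10⁻²⁶
s = 8.74×10⁻⁶ mol L⁻¹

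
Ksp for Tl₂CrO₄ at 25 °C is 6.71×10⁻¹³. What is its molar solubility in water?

Tl₂CrO₄(s) ⇌ 2 Tl⁺(aq) + CrO₄²⁻(aq)
Let s be the molar solubility. Then [Tl⁺] = 2s and [CrO₄²⁻] = s.
Ksp = [Tl⁺]^2[CrO₄²⁻] = (2s)^2 · s = 4s^3
4s^3 = 6.71×10⁻¹³  ⇒  s^3 = 1.68×10⁻¹³
s = (1.68×10⁻¹³)^(1/3) = 5.52×10⁻⁵ mol/L

5.52×10⁻⁵ M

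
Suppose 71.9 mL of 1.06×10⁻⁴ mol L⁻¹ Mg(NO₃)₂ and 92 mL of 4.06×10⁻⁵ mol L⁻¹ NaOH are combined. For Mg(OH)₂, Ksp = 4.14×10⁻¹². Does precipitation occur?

No

Total volume after mixing = 71.9 + 92 = 163.9 mL.
[Mg²⁺] = (1.06×10⁻⁴)(71.9)/163.9 = 4.65×10⁻⁵ mol L⁻¹
[OH⁻] = (4.06×10⁻⁵)(92)/163.9 = 2.28×10⁻⁵ mol L⁻¹
Q = [Mg²⁺][OH⁻]^2 = 2.42×10⁻¹⁴
Q < Ksp (2.42×10⁻¹⁴ vs 4.14×10⁻¹²); the solution remains unsaturated and no precipitate forms.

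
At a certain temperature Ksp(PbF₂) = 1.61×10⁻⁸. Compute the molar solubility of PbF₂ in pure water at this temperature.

1.59×10⁻³ M

PbF₂(s) ⇌ Pb²⁺(aq) + 2 F⁻(aq)
For each mole of PbF₂ that dissolves per liter, [Pb²⁺] = s and [F⁻] = 2s; let s denote this solubility.
Ksp = [Pb²⁺][F⁻]^2 = s · (2s)^2 = 4s^3
4s^3 = 1.61×10⁻⁸  ⇒  s^3 = 4.03×10⁻⁹
Taking the 3rd root, s = 1.59×10⁻³ M.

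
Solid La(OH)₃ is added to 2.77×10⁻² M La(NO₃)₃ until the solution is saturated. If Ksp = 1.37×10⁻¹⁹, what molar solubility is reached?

La(OH)₃(s) ⇌ La³⁺(aq) + 3 OH⁻(aq)
The solution already contains La³⁺ at 2.77×10⁻² M. Let s be the molar solubility of La(OH)₃.
[La³⁺] ≈ 2.77×10⁻² M (common ion dominates); [OH⁻] = 3s.
Ksp = [La³⁺][OH⁻]^3 = (2.77×10⁻²)(3s)^3
(3s)^3 = 1.37×10⁻¹⁹ / (2.77×10⁻²) = 4.95×10⁻¹⁸
s = 5.68×10⁻⁷ M

5.68×10⁻⁷ M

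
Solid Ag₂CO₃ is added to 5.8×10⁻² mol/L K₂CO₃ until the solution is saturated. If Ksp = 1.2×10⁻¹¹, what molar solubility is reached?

7.2×10⁻⁶ M

Ag₂CO₃(s) ⇌ 2 Ag⁺(aq) + CO₃²⁻(aq)
With CO₃²⁻ already at 5.8×10⁻² mol/L and s small, take [CO₃²⁻] ≈ 5.8×10⁻² mol/L and [Ag⁺] = 2s.
Ksp = [Ag⁺]^2[CO₃²⁻] = (2s)^2(5.8×10⁻²)
(2s)^2 = 1.2×10⁻¹¹ / (5.8×10⁻²) = 2.1×10⁻¹⁰
s = 7.2×10⁻⁶ mol/L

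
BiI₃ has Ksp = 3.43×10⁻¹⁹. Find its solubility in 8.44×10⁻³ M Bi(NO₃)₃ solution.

BiI₃(s) ⇌ Bi³⁺(aq) + 3 I⁻(aq)
Bi³⁺ is already present at 8.44×10⁻³ M. If s mol/L of BiI₃ dissolves, [I⁻] = 3s while [Bi³⁺] ≈ 8.44×10⁻³ M.
Ksp = [Bi³⁺][I⁻]^3 = (8.44×10⁻³)(3s)^3
(3s)^3 = 3.43×10⁻¹⁹ / (8.44×10⁻³) = 4.06×10⁻¹⁷
s = 1.15×10⁻⁶ M

1.15×10⁻⁶ M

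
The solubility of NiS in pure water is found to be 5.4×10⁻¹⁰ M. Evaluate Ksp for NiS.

NiS(s) ⇌ Ni²⁺(aq) + S²⁻(aq)
Call the molar solubility s, so that [Ni²⁺] = s and [S²⁻] = s.
Ksp = [Ni²⁺][S²⁻] = s · s = s^2
Ksp = (5.4×10⁻¹⁰)^2 = 2.9×10⁻¹⁹

Ksp = 2.9×10⁻¹⁹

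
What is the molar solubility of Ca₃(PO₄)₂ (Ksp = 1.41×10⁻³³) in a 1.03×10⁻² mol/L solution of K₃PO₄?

Ca₃(PO₄)₂(s) ⇌ 3 Ca²⁺(aq) + 2 PO₄³⁻(aq)
The solution already contains PO₄³⁻ at 1.03×10⁻² mol/L. Let s be the molar solubility of Ca₃(PO₄)₂.
[PO₄³⁻] ≈ 1.03×10⁻² mol/L (common ion dominates); [Ca²⁺] = 3s.
Ksp = [Ca²⁺]^3[PO₄³⁻]^2 = (3s)^3(1.03×10⁻²)^2
(3s)^3 = 1.41×10⁻³³ / (1.03×10⁻²)^2 = 1.33×10⁻²⁹
s = 7.90×10⁻¹¹ mol/L

7.90×10⁻¹¹ M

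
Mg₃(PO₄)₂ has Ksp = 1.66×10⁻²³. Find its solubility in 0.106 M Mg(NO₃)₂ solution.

Mg₃(PO₄)₂(s) ⇌ 3 Mg²⁺(aq) + 2 PO₄³⁻(aq)
Let s be the solubility of Mg₃(PO₄)₂ here. The common ion gives [Mg²⁺] ≈ 0.106 M, and [PO₄³⁻] = 2s.
Ksp = [Mg²⁺]^3[PO₄³⁻]^2 = (0.106)^3(2s)^2
(2s)^2 = 1.66×10⁻²³ / (0.106)^3 = 1.39×10⁻²⁰
s = 5.90×10⁻¹¹ M

5.90×10⁻¹¹ M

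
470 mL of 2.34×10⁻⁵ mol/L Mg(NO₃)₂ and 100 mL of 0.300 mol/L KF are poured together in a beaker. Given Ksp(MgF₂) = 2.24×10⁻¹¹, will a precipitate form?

Yes

The combined volume is 570 mL.
[Mg²⁺] = (2.34×10⁻⁵)(470)/570 = 1.93×10⁻⁵ mol/L
[F⁻] = (0.300)(100)/570 = 5.26×10⁻² mol/L
Q = [Mg²⁺][F⁻]^2 = 5.34×10⁻⁸
Since Q (5.34×10⁻⁸) exceeds Ksp (2.24×10⁻¹¹), MgF₂ will precipitate.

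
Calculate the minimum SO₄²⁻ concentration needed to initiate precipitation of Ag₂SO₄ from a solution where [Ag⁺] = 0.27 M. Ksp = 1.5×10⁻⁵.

2.1×10⁻⁴ M

A salt starts to precipitate once the ion product Q reaches its Ksp.
Ag₂SO₄(s) ⇌ 2 Ag⁺(aq) + SO₄²⁻(aq)
Ksp = [Ag⁺]^2[SO₄²⁻] = [SO₄²⁻](0.27)^2
[SO₄²⁻] = 1.5×10⁻⁵ / (0.27)^2 = 2.1×10⁻⁴
[SO₄²⁻] = 2.1×10⁻⁴ M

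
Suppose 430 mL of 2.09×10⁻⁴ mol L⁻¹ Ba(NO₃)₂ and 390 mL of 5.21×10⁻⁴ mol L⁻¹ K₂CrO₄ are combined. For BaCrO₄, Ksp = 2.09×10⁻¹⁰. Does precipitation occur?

Yes

Total volume after mixing = 430 + 390 = 820 mL.
[Ba²⁺] = (2.09×10⁻⁴)(430)/820 = 1.10×10⁻⁴ mol L⁻¹
[CrO₄²⁻] = (5.21×10⁻⁴)(390)/820 = 2.48×10⁻⁴ mol L⁻¹
Q = [Ba²⁺][CrO₄²⁻] = 2.72×10⁻⁸
Since Q (2.72×10⁻⁸) exceeds Ksp (2.09×10⁻¹⁰), BaCrO₄ will precipitate.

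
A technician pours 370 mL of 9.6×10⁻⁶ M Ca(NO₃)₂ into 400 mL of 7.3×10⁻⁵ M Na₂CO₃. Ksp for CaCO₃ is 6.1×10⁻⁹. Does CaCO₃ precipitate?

No

Total volume after mixing = 370 + 400 = 770 mL.
[Ca²⁺] = (9.6×10⁻⁶)(370)/770 = 4.6×10⁻⁶ M
[CO₃²⁻] = (7.3×10⁻⁵)(400)/770 = 3.8×10⁻⁵ M
Q = [Ca²⁺][CO₃²⁻] = 1.7×10⁻¹⁰
Q < Ksp (1.7×10⁻¹⁰ vs 6.1×10⁻⁹); the solution remains unsaturated and no precipitate forms.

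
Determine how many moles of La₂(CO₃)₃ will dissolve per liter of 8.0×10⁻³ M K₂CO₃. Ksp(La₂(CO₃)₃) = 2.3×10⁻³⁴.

La₂(CO₃)₃(s) ⇌ 2 La³⁺(aq) + 3 CO₃²⁻(aq)
CO₃²⁻ is already present at 8.0×10⁻³ M. If s mol/L of La₂(CO₃)₃ dissolves, [La³⁺] = 2s while [CO₃²⁻] ≈ 8.0×10⁻³ M.
Ksp = [La³⁺]^2[CO₃²⁻]^3 = (2s)^2(8.0×10⁻³)^3
(2s)^2 = 2.3×10⁻³⁴ / (8.0×10⁻³)^3 = 4.5×10⁻²⁸
s = 1.1×10⁻¹⁴ M

1.1×10⁻¹⁴ M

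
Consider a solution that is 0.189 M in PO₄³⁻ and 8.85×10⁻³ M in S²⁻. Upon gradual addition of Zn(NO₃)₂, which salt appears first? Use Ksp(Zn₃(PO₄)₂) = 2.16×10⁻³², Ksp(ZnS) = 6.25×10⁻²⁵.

ZnS

A salt starts to precipitate once the ion product Q reaches its Ksp.
For Zn₃(PO₄)₂: [Zn²⁺] = (Ksp/[PO₄³⁻]^2)^(1/3) = 8.46×10⁻¹¹ M
For ZnS: [Zn²⁺] = (Ksp/[S²⁻]) = 7.06×10⁻²³ M
ZnS requires the lower [Zn²⁺], so it precipitates first.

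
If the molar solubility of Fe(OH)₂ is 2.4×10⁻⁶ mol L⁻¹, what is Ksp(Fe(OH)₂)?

Fe(OH)₂(s) ⇌ Fe²⁺(aq) + 2 OH⁻(aq)
For each mole of Fe(OH)₂ that dissolves per liter, [Fe²⁺] = s and [OH⁻] = 2s; let s denote this solubility.
Ksp = [Fe²⁺][OH⁻]^2 = s · (2s)^2 = 4s^3
Ksp = 4 × (2.4×10⁻⁶)^3 = 5.5×10⁻¹⁷

Ksp = 5.5×10⁻¹⁷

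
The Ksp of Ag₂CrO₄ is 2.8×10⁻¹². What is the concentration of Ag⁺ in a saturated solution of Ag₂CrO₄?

Ag₂CrO₄(s) ⇌ 2 Ag⁺(aq) + CrO₄²⁻(aq)
Let s be the molar solubility. Then [Ag⁺] = 2s and [CrO₄²⁻] = s.
Ksp = [Ag⁺]^2[CrO₄²⁻] = (2s)^2 · s = 4s^3 = 2.8×10⁻¹²
s = 8.9×10⁻⁵ mol/L
[Ag⁺] = 2s = 1.8×10⁻⁴ mol/L

1.8×10⁻⁴ M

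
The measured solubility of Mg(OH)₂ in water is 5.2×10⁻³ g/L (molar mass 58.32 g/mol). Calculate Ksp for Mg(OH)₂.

Molar solubility s = (5.2×10⁻³ g/L) / (58.32 g/mol) = 8.916×10⁻⁵ mol/L
Mg(OH)₂(s) ⇌ Mg²⁺(aq) + 2 OH⁻(aq)
With molar solubility s: [Mg²⁺] = s, [OH⁻] = 2s.
Ksp = [Mg²⁺][OH⁻]^2 = s · (2s)^2 = 4s^3
Ksp = 4 × (8.916×10⁻⁵)^3 = 2.8×10⁻¹²

Ksp = 2.8×10⁻¹²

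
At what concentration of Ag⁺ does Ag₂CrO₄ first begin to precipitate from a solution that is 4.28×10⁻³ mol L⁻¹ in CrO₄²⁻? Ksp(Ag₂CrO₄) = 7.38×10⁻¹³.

Precipitation of each salt begins when its ion product equals Ksp.
Ag₂CrO₄(s) ⇌ 2 Ag⁺(aq) + CrO₄²⁻(aq)
Ksp = [Ag⁺]^2[CrO₄²⁻] = [Ag⁺]^2(4.28×10⁻³)
[Ag⁺]^2 = 7.38×10⁻¹³ / (4.28×10⁻³) = 1.72×10⁻¹⁰
[Ag⁺] = 1.31×10⁻⁵ mol L⁻¹

1.31×10⁻⁵ M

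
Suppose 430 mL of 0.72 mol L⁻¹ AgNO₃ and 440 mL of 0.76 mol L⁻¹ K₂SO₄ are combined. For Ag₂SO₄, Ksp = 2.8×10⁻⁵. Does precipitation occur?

The combined volume is 870 mL.
[Ag⁺] = (0.72)(430)/870 = 0.36 mol L⁻¹
[SO₄²⁻] = (0.76)(440)/870 = 0.38 mol L⁻¹
Q = [Ag⁺]^2[SO₄²⁻] = 4.9×10⁻²
Q = 4.9×10⁻² > Ksp = 2.8×10⁻⁵, so the solution is supersaturated and Ag₂SO₄ precipitates.

Yes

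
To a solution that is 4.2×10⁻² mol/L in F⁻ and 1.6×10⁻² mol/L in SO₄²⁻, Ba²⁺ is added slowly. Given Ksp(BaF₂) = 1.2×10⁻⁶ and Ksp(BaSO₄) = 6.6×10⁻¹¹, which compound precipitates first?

BaSO₄

Precipitation begins when Q = Ksp.
For BaF₂: [Ba²⁺] = (Ksp/[F⁻]^2) = 6.8×10⁻⁴ mol/L
For BaSO₄: [Ba²⁺] = (Ksp/[SO₄²⁻]) = 4.1×10⁻⁹ mol/L
BaSO₄ requires the lower [Ba²⁺], so it precipitates first.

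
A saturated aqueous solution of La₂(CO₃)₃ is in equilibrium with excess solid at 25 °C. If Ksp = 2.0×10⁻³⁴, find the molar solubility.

La₂(CO₃)₃(s) ⇌ 2 La³⁺(aq) + 3 CO₃²⁻(aq)
Call the molar solubility s, so that [La³⁺] = 2s and [CO₃²⁻] = 3s.
Ksp = [La³⁺]^2[CO₃²⁻]^3 = (2s)^2 · (3s)^3 = 108s^5
108s^5 = 2.0×10⁻³⁴  ⇒  s^5 = 1.9×10⁻³⁶
s = 7.1×10⁻⁸ M

7.1×10⁻⁸ M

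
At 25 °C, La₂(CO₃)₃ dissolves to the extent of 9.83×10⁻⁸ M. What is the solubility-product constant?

Ksp = 9.91×10⁻³⁴

La₂(CO₃)₃(s) ⇌ 2 La³⁺(aq) + 3 CO₃²⁻(aq)
Let s be the molar solubility. Then [La³⁺] = 2s and [CO₃²⁻] = 3s.
Ksp = [La³⁺]^2[CO₃²⁻]^3 = (2s)^2 · (3s)^3 = 108s^5
Ksp = 108 × (9.83×10⁻⁸)^5 = 9.91×10⁻³⁴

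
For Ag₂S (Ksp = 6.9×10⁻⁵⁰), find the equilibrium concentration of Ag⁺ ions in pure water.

5.2×10⁻¹⁷ M

Ag₂S(s) ⇌ 2 Ag⁺(aq) + S²⁻(aq)
With molar solubility s: [Ag⁺] = 2s, [S²⁻] = s.
Ksp = [Ag⁺]^2[S²⁻] = (2s)^2 · s = 4s^3 = 6.9×10⁻⁵⁰
s = 2.6×10⁻¹⁷ M
[Ag⁺] = 2s = 5.2×10⁻¹⁷ M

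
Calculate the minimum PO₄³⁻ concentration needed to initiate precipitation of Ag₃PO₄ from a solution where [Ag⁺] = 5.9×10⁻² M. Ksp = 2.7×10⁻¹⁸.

1.3×10⁻¹⁴ M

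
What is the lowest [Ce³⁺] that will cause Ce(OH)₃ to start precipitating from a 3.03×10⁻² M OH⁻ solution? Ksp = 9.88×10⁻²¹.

3.55×10⁻¹⁶ M

Each salt precipitates once Q = Ksp for that salt.
Ce(OH)₃(s) ⇌ Ce³⁺(aq) + 3 OH⁻(aq)
Ksp = [Ce³⁺][OH⁻]^3 = [Ce³⁺](3.03×10⁻²)^3
[Ce³⁺] = 9.88×10⁻²¹ / (3.03×10⁻²)^3 = 3.55×10⁻¹⁶
[Ce³⁺] = 3.55×10⁻¹⁶ M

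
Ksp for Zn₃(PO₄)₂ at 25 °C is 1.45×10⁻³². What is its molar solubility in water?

1.68×10⁻⁷ M

Zn₃(PO₄)₂(s) ⇌ 3 Zn²⁺(aq) + 2 PO₄³⁻(aq)
Let s be the molar solubility. Then [Zn²⁺] = 3s and [PO₄³⁻] = 2s.
Ksp = [Zn²⁺]^3[PO₄³⁻]^2 = (3s)^3 · (2s)^2 = 108s^5
108s^5 = 1.45×10⁻³²  ⇒  s^5 = 1.34×10⁻³⁴
s = 1.68×10⁻⁷ mol/L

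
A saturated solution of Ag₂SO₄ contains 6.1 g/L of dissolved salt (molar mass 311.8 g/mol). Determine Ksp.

Ksp = 3.0×10⁻⁵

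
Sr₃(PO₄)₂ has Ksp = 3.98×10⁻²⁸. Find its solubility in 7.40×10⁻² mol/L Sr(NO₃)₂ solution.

4.96×10⁻¹³ M

Sr₃(PO₄)₂(s) ⇌ 3 Sr²⁺(aq) + 2 PO₄³⁻(aq)
With Sr²⁺ already at 7.40×10⁻² mol/L and s small, take [Sr²⁺] ≈ 7.40×10⁻² mol/L and [PO₄³⁻] = 2s.
Ksp = [Sr²⁺]^3[PO₄³⁻]^2 = (7.40×10⁻²)^3(2s)^2
(2s)^2 = 3.98×10⁻²⁸ / (7.40×10⁻²)^3 = 9.82×10⁻²⁵
s = 4.96×10⁻¹³ mol/L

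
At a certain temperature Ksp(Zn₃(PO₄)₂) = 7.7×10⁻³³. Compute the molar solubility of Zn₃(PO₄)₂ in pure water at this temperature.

1.5×10⁻⁷ M

Zn₃(PO₄)₂(s) ⇌ 3 Zn²⁺(aq) + 2 PO₄³⁻(aq)
For each mole of Zn₃(PO₄)₂ that dissolves per liter, [Zn²⁺] = 3s and [PO₄³⁻] = 2s; let s denote this solubility.
Ksp = [Zn²⁺]^3[PO₄³⁻]^2 = (3s)^3 · (2s)^2 = 108s^5
108s^5 = 7.7×10⁻³³  ⇒  s^5 = 7.1×10⁻³⁵
Taking the 5th root, s = 1.5×10⁻⁷ mol L⁻¹.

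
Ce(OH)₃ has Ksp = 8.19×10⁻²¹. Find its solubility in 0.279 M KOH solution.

3.77×10⁻¹⁹ M

Ce(OH)₃(s) ⇌ Ce³⁺(aq) + 3 OH⁻(aq)
With OH⁻ already at 0.279 M and s small, take [OH⁻] ≈ 0.279 M and [Ce³⁺] = s.
Ksp = [Ce³⁺][OH⁻]^3 = s(0.279)^3
s = 8.19×10⁻²¹ / (0.279)^3 = 3.77×10⁻¹⁹
s = 3.77×10⁻¹⁹ M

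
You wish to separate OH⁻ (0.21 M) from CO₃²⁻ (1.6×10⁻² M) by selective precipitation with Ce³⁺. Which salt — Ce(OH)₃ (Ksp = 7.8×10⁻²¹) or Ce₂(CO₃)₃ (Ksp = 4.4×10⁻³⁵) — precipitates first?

Precipitation begins when Q = Ksp.
For Ce(OH)₃: [Ce³⁺] = (Ksp/[OH⁻]^3) = 8.4×10⁻¹⁹ M
For Ce₂(CO₃)₃: [Ce³⁺] = (Ksp/[CO₃²⁻]^3)^(1/2) = 3.3×10⁻¹⁵ M
The smaller threshold [Ce³⁺] is reached first, so Ce(OH)₃ precipitates first.

Ce(OH)₃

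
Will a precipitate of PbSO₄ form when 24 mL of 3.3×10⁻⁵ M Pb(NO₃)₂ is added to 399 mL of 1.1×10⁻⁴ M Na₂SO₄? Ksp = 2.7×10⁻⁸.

No

The combined volume is 423 mL.
[Pb²⁺] = (3.3×10⁻⁵)(24)/423 = 1.9×10⁻⁶ M
[SO₄²⁻] = (1.1×10⁻⁴)(399)/423 = 1.0×10⁻⁴ M
Q = [Pb²⁺][SO₄²⁻] = 1.9×10⁻¹⁰
Since Q (1.9×10⁻¹⁰) is less than Ksp (2.7×10⁻⁸), no PbSO₄ precipitates.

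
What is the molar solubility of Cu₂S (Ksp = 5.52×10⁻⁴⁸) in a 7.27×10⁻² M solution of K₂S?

4.36×10⁻²⁴ M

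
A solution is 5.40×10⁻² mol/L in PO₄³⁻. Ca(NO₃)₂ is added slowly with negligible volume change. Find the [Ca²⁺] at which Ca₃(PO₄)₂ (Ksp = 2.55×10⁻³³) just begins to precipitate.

9.56×10⁻¹¹ M

Precipitation of each salt begins when its ion product equals Ksp.
Ca₃(PO₄)₂(s) ⇌ 3 Ca²⁺(aq) + 2 PO₄³⁻(aq)
Ksp = [Ca²⁺]^3[PO₄³⁻]^2 = [Ca²⁺]^3(5.40×10⁻²)^2
[Ca²⁺]^3 = 2.55×10⁻³³ / (5.40×10⁻²)^2 = 8.74×10⁻³¹
[Ca²⁺] = 9.56×10⁻¹¹ mol/L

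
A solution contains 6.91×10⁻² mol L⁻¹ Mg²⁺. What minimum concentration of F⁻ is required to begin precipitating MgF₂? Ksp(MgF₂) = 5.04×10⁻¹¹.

2.70×10⁻⁵ M

A salt starts to precipitate once the ion product Q reaches its Ksp.
MgF₂(s) ⇌ Mg²⁺(aq) + 2 F⁻(aq)
Ksp = [Mg²⁺][F⁻]^2 = [F⁻]^2(6.91×10⁻²)
[F⁻]^2 = 5.04×10⁻¹¹ / (6.91×10⁻²) = 7.29×10⁻¹⁰
[F⁻] = 2.70×10⁻⁵ mol L⁻¹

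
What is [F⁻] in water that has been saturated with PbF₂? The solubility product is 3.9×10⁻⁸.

4.3×10⁻³ M

PbF₂(s) ⇌ Pb²⁺(aq) + 2 F⁻(aq)
Call the molar solubility s, so that [Pb²⁺] = s and [F⁻] = 2s.
Ksp = [Pb²⁺][F⁻]^2 = s · (2s)^2 = 4s^3 = 3.9×10⁻⁸
s = 2.1×10⁻³ M
[F⁻] = 2s = 4.3×10⁻³ M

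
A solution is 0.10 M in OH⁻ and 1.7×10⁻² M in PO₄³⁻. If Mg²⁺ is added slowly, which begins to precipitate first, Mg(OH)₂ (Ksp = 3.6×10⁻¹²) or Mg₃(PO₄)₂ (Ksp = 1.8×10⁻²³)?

A salt starts to precipitate once the ion product Q reaches its Ksp.
For Mg(OH)₂: [Mg²⁺] = (Ksp/[OH⁻]^2) = 3.6×10⁻¹⁰ M
For Mg₃(PO₄)₂: [Mg²⁺] = (Ksp/[PO₄³⁻]^2)^(1/3) = 4.0×10⁻⁷ M
Since Mg(OH)₂ needs less Mg²⁺ to reach saturation, it precipitates first.

Mg(OH)₂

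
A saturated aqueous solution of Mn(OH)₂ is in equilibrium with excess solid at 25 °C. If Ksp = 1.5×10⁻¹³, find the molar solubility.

3.3×10⁻⁵ M

Mn(OH)₂(s) ⇌ Mn²⁺(aq) + 2 OH⁻(aq)
Call the molar solubility s, so that [Mn²⁺] = s and [OH⁻] = 2s.
Ksp = [Mn²⁺][OH⁻]^2 = s · (2s)^2 = 4s^3
4s^3 = 1.5×10⁻¹³  ⇒  s^3 = 3.8×10⁻¹⁴
Taking the 3rd root, s = 3.3×10⁻⁵ M.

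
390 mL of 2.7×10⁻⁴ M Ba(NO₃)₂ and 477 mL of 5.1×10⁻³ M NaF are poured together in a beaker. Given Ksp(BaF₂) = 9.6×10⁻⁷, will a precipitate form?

After mixing, V = 390 mL + 477 mL = 867 mL.
[Ba²⁺] = (2.7×10⁻⁴)(390)/867 = 1.2×10⁻⁴ M
[F⁻] = (5.1×10⁻³)(477)/867 = 2.8×10⁻³ M
Q = [Ba²⁺][F⁻]^2 = 9.6×10⁻¹⁰
Q = 9.6×10⁻¹⁰ < Ksp = 9.6×10⁻⁷, so the solution is unsaturated and no precipitate forms.

No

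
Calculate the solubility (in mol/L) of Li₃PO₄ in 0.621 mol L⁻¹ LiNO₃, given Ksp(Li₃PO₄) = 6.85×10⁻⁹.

2.86×10⁻⁸ M

Li₃PO₄(s) ⇌ 3 Li⁺(aq) + PO₄³⁻(aq)
With Li⁺ already at 0.621 mol L⁻¹ and s small, take [Li⁺] ≈ 0.621 mol L⁻¹ and [PO₄³⁻] = s.
Ksp = [Li⁺]^3[PO₄³⁻] = (0.621)^3s
s = 6.85×10⁻⁹ / (0.621)^3 = 2.86×10⁻⁸
s = 2.86×10⁻⁸ mol L⁻¹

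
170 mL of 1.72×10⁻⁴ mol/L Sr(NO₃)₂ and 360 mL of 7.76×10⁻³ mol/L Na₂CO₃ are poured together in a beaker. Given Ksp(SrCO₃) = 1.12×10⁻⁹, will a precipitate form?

The combined volume is 530 mL.
[Sr²⁺] = (1.72×10⁻⁴)(170)/530 = 5.52×10⁻⁵ mol/L
[CO₃²⁻] = (7.76×10⁻³)(360)/530 = 5.27×10⁻³ mol/L
Q = [Sr²⁺][CO₃²⁻] = 2.91×10⁻⁷
Q = 2.91×10⁻⁷ > Ksp = 1.12×10⁻⁹, so the solution is supersaturated and SrCO₃ precipitates.

Yes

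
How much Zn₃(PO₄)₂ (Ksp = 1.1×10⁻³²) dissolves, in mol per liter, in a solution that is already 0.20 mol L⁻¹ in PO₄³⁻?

2.2×10⁻¹¹ M

Zn₃(PO₄)₂(s) ⇌ 3 Zn²⁺(aq) + 2 PO₄³⁻(aq)
Let s be the solubility of Zn₃(PO₄)₂ here. The common ion gives [PO₄³⁻] ≈ 0.20 mol L⁻¹, and [Zn²⁺] = 3s.
Ksp = [Zn²⁺]^3[PO₄³⁻]^2 = (3s)^3(0.20)^2
(3s)^3 = 1.1×10⁻³² / (0.20)^2 = 2.8×10⁻³¹
s = 2.2×10⁻¹¹ mol L⁻¹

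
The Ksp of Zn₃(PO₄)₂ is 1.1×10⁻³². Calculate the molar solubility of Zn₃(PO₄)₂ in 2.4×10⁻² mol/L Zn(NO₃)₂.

Zn₃(PO₄)₂(s) ⇌ 3 Zn²⁺(aq) + 2 PO₄³⁻(aq)
Zn²⁺ is already present at 2.4×10⁻² mol/L. If s mol/L of Zn₃(PO₄)₂ dissolves, [PO₄³⁻] = 2s while [Zn²⁺] ≈ 2.4×10⁻² mol/L.
Ksp = [Zn²⁺]^3[PO₄³⁻]^2 = (2.4×10⁻²)^3(2s)^2
(2s)^2 = 1.1×10⁻³² / (2.4×10⁻²)^3 = 8.0×10⁻²⁸
s = 1.4×10⁻¹⁴ mol/L

1.4×10⁻¹⁴ M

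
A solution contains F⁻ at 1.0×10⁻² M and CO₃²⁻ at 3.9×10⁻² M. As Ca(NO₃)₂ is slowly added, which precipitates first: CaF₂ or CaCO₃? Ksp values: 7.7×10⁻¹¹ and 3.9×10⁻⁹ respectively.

CaCO₃

The threshold for precipitation is Q = Ksp.
For CaF₂: [Ca²⁺] = (Ksp/[F⁻]^2) = 7.7×10⁻⁷ M
For CaCO₃: [Ca²⁺] = (Ksp/[CO₃²⁻]) = 1.0×10⁻⁷ M
CaCO₃ requires the lower [Ca²⁺], so it precipitates first.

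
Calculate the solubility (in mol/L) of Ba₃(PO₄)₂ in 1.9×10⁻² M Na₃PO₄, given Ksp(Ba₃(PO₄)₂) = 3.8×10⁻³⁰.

7.3×10⁻¹⁰ M

Ba₃(PO₄)₂(s) ⇌ 3 Ba²⁺(aq) + 2 PO₄³⁻(aq)
PO₄³⁻ is already present at 1.9×10⁻² M. If s mol/L of Ba₃(PO₄)₂ dissolves, [Ba²⁺] = 3s while [PO₄³⁻] ≈ 1.9×10⁻² M.
Ksp = [Ba²⁺]^3[PO₄³⁻]^2 = (3s)^3(1.9×10⁻²)^2
(3s)^3 = 3.8×10⁻³⁰ / (1.9×10⁻²)^2 = 1.1×10⁻²⁶
s = 7.3×10⁻¹⁰ M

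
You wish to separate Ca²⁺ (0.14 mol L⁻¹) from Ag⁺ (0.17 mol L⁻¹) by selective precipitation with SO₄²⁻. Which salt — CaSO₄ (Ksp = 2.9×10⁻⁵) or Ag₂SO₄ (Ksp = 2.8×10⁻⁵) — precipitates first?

CaSO₄

A salt starts to precipitate once the ion product Q reaches its Ksp.
For CaSO₄: [SO₄²⁻] = (Ksp/[Ca²⁺]) = 2.1×10⁻⁴ mol L⁻¹
For Ag₂SO₄: [SO₄²⁻] = (Ksp/[Ag⁺]^2) = 9.7×10⁻⁴ mol L⁻¹
CaSO₄ requires the lower [SO₄²⁻], so it precipitates first.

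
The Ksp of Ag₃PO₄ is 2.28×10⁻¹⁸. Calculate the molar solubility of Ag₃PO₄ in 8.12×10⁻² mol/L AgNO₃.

4.26×10⁻¹⁵ M

Ag₃PO₄(s) ⇌ 3 Ag⁺(aq) + PO₄³⁻(aq)
The solution already contains Ag⁺ at 8.12×10⁻² mol/L. Let s be the molar solubility of Ag₃PO₄.
[Ag⁺] ≈ 8.12×10⁻² mol/L (common ion dominates); [PO₄³⁻] = s.
Ksp = [Ag⁺]^3[PO₄³⁻] = (8.12×10⁻²)^3s
s = 2.28×10⁻¹⁸ / (8.12×10⁻²)^3 = 4.26×10⁻¹⁵
s = 4.26×10⁻¹⁵ mol/L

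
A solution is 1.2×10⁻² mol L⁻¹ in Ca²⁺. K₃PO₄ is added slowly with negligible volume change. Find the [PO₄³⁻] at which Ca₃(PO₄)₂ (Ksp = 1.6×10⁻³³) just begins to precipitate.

3.0×10⁻¹⁴ M

The threshold for precipitation is Q = Ksp.
Ca₃(PO₄)₂(s) ⇌ 3 Ca²⁺(aq) + 2 PO₄³⁻(aq)
Ksp = [Ca²⁺]^3[PO₄³⁻]^2 = [PO₄³⁻]^2(1.2×10⁻²)^3
[PO₄³⁻]^2 = 1.6×10⁻³³ / (1.2×10⁻²)^3 = 9.3×10⁻²⁸
[PO₄³⁻] = 3.0×10⁻¹⁴ mol L⁻¹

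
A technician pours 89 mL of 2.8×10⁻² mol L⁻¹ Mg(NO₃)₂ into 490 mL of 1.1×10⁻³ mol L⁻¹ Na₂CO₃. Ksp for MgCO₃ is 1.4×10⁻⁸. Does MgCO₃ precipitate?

After mixing, V = 89 mL + 490 mL = 579 mL.
[Mg²⁺] = (2.8×10⁻²)(89)/579 = 4.3×10⁻³ mol L⁻¹
[CO₃²⁻] = (1.1×10⁻³)(490)/579 = 9.3×10⁻⁴ mol L⁻¹
Q = [Mg²⁺][CO₃²⁻] = 4.0×10⁻⁶
Because Q > Ksp (4.0×10⁻⁶ vs 1.4×10⁻⁸), a precipitate of MgCO₃ forms.

Yes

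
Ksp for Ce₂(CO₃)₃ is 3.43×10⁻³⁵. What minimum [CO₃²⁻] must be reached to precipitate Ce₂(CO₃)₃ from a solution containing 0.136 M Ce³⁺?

1.23×10⁻¹¹ M

Each salt precipitates once Q = Ksp for that salt.
Ce₂(CO₃)₃(s) ⇌ 2 Ce³⁺(aq) + 3 CO₃²⁻(aq)
Ksp = [Ce³⁺]^2[CO₃²⁻]^3 = [CO₃²⁻]^3(0.136)^2
[CO₃²⁻]^3 = 3.43×10⁻³⁵ / (0.136)^2 = 1.85×10⁻³³
[CO₃²⁻] = 1.23×10⁻¹¹ M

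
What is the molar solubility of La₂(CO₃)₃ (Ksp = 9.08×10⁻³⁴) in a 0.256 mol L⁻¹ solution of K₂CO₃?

La₂(CO₃)₃(s) ⇌ 2 La³⁺(aq) + 3 CO₃²⁻(aq)
The solution already contains CO₃²⁻ at 0.256 mol L⁻¹. Let s be the molar solubility of La₂(CO₃)₃.
[CO₃²⁻] ≈ 0.256 mol L⁻¹ (common ion dominates); [La³⁺] = 2s.
Ksp = [La³⁺]^2[CO₃²⁻]^3 = (2s)^2(0.256)^3
(2s)^2 = 9.08×10⁻³⁴ / (0.256)^3 = 5.41×10⁻³²
s = 1.16×10⁻¹⁶ mol L⁻¹

1.16×10⁻¹⁶ M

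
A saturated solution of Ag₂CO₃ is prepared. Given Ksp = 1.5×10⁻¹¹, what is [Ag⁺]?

3.1×10⁻⁴ M

Ag₂CO₃(s) ⇌ 2 Ag⁺(aq) + CO₃²⁻(aq)
With molar solubility s: [Ag⁺] = 2s, [CO₃²⁻] = s.
Ksp = [Ag⁺]^2[CO₃²⁻] = (2s)^2 · s = 4s^3 = 1.5×10⁻¹¹
s = 1.6×10⁻⁴ mol L⁻¹
[Ag⁺] = 2s = 3.1×10⁻⁴ mol L⁻¹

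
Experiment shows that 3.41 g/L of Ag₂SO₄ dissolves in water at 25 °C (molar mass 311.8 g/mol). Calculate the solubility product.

Ksp = 5.23×10⁻⁶

Convert to molarity: s = 3.41 / 311.8 = 1.0936×10⁻² mol/L
Ag₂SO₄(s) ⇌ 2 Ag⁺(aq) + SO₄²⁻(aq)
Call the molar solubility s, so that [Ag⁺] = 2s and [SO₄²⁻] = s.
Ksp = [Ag⁺]^2[SO₄²⁻] = (2s)^2 · s = 4s^3
Ksp = 4 × (1.0936×10⁻²)^3 = 5.23×10⁻⁶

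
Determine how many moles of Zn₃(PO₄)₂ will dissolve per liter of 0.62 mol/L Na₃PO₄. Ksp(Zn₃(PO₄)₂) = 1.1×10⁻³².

1.0×10⁻¹¹ M

Zn₃(PO₄)₂(s) ⇌ 3 Zn²⁺(aq) + 2 PO₄³⁻(aq)
Let s be the solubility of Zn₃(PO₄)₂ here. The common ion gives [PO₄³⁻] ≈ 0.62 mol/L, and [Zn²⁺] = 3s.
Ksp = [Zn²⁺]^3[PO₄³⁻]^2 = (3s)^3(0.62)^2
(3s)^3 = 1.1×10⁻³² / (0.62)^2 = 2.9×10⁻³²
s = 1.0×10⁻¹¹ mol/L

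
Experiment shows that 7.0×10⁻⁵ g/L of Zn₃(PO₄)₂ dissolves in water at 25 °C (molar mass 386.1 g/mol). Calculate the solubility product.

Ksp = 2.1×10⁻³²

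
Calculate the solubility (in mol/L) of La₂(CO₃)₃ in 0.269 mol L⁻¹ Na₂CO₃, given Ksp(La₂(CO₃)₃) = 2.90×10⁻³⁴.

La₂(CO₃)₃(s) ⇌ 2 La³⁺(aq) + 3 CO₃²⁻(aq)
The solution already contains CO₃²⁻ at 0.269 mol L⁻¹. Let s be the molar solubility of La₂(CO₃)₃.
[CO₃²⁻] ≈ 0.269 mol L⁻¹ (common ion dominates); [La³⁺] = 2s.
Ksp = [La³⁺]^2[CO₃²⁻]^3 = (2s)^2(0.269)^3
(2s)^2 = 2.90×10⁻³⁴ / (0.269)^3 = 1.49×10⁻³²
s = 6.10×10⁻¹⁷ mol L⁻¹

6.10×10⁻¹⁷ M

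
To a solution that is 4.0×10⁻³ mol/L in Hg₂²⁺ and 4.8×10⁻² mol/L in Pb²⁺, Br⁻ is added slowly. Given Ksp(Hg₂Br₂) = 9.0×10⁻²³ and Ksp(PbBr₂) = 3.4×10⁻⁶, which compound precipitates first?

Hg₂Br₂

The threshold for precipitation is Q = Ksp.
For Hg₂Br₂: [Br⁻] = (Ksp/[Hg₂²⁺])^(1/2) = 1.5×10⁻¹⁰ mol/L
For PbBr₂: [Br⁻] = (Ksp/[Pb²⁺])^(1/2) = 8.4×10⁻³ mol/L
The smaller threshold [Br⁻] is reached first, so Hg₂Br₂ precipitates first.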